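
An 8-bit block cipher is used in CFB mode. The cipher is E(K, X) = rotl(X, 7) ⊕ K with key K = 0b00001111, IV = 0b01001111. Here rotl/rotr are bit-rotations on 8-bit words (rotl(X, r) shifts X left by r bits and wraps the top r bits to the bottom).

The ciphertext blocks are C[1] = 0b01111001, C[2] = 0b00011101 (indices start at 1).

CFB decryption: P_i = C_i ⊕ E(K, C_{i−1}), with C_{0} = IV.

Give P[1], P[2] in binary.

P[1]: E(K, 0b01001111) = 0b10101000; 0b01111001 ⊕ 0b10101000 = 0b11010001.
P[2]: E(K, 0b01111001) = 0b10110011; 0b00011101 ⊕ 0b10110011 = 0b10101110.

P[1] = 0b11010001, P[2] = 0b10101110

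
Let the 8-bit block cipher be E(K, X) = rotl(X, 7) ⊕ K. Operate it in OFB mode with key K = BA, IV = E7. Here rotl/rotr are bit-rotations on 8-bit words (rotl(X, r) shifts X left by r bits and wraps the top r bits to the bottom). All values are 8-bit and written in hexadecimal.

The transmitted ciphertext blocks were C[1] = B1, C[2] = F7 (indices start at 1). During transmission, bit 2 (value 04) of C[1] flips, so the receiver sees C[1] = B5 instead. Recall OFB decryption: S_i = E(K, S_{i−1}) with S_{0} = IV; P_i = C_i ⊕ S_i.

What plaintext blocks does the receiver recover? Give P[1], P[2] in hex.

Only C[1] changed, to B5. In OFB, a change in C_i flips the same bit in P_i only; the keystream is unaffected. Decrypting the received ciphertext:
P[1]: S = E(K, E7) = 49; B5 ⊕ 49 = FC.
P[2]: S = E(K, 49) = 1E; F7 ⊕ 1E = E9.
Blocks that differ from the original plaintext: P[1].

P[1] = FC, P[2] = E9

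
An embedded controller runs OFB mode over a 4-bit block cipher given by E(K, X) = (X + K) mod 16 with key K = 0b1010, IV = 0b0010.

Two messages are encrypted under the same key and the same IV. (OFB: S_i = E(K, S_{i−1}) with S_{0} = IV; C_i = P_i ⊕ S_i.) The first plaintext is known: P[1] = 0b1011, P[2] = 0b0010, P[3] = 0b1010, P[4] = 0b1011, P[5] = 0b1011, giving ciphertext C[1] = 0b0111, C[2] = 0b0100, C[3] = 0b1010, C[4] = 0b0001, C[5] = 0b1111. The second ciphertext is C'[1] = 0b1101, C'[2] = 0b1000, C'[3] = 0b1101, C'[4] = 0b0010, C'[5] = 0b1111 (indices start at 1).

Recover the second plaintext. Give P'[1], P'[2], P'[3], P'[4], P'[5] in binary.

P'[1] = 0b0001, P'[2] = 0b1110, P'[3] = 0b1101, P'[4] = 0b1000, P'[5] = 0b1011

In OFB with a reused IV, both messages share the same keystream S_i, so C_i ⊕ C'_i = P_i ⊕ P'_i and thus P'_i = P_i ⊕ C_i ⊕ C'_i.
P'[1]: 0b1011 ⊕ 0b0111 ⊕ 0b1101 = 0b0001.
P'[2]: 0b0010 ⊕ 0b0100 ⊕ 0b1000 = 0b1110.
P'[3]: 0b1010 ⊕ 0b1010 ⊕ 0b1101 = 0b1101.
P'[4]: 0b1011 ⊕ 0b0001 ⊕ 0b0010 = 0b1000.
P'[5]: 0b1011 ⊕ 0b1111 ⊕ 0b1111 = 0b1011.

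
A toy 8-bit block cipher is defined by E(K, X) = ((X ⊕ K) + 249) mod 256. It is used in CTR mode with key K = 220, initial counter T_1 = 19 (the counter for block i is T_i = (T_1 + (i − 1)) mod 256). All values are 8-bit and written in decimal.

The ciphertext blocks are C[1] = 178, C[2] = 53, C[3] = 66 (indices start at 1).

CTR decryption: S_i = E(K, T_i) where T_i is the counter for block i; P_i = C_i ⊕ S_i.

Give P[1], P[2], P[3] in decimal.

P[1]: T = 19, S = E(K, T) = 200; 178 ⊕ 200 = 122.
P[2]: T = 20, S = E(K, T) = 193; 53 ⊕ 193 = 244.
P[3]: T = 21, S = E(K, T) = 194; 66 ⊕ 194 = 128.

P[1] = 122, P[2] = 244, P[3] = 128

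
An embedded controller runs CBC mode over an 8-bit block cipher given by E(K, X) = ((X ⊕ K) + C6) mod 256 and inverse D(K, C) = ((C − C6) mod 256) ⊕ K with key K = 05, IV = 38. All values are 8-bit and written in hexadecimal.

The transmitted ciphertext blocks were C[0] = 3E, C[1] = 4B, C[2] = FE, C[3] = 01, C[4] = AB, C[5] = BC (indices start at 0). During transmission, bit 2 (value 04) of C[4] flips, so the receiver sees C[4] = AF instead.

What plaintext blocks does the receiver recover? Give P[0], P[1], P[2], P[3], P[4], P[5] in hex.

P[0] = 45, P[1] = BE, P[2] = 76, P[3] = C0, P[4] = ED, P[5] = 5C

CBC decryption: P_i = D(K, C_i) ⊕ C_{i−1}, with C_{−1} = IV.
Only C[4] changed, to AF. In CBC, a change in C_i garbles P_i and flips the same bit in P_{i+1}. Decrypting the received ciphertext:
P[0]: D(K, 3E) = 7D; 7D ⊕ 38 = 45.
P[1]: D(K, 4B) = 80; 80 ⊕ 3E = BE.
P[2]: D(K, FE) = 3D; 3D ⊕ 4B = 76.
P[3]: D(K, 01) = 3E; 3E ⊕ FE = C0.
P[4]: D(K, AF) = EC; EC ⊕ 01 = ED.
P[5]: D(K, BC) = F3; F3 ⊕ AF = 5C.
Blocks that differ from the original plaintext: P[4], P[5].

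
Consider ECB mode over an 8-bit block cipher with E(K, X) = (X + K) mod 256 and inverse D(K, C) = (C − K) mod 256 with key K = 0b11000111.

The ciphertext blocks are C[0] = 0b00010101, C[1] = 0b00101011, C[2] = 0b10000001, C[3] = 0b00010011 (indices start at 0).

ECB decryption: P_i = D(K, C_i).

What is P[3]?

P[3] = 0b01001100

P[3]: D(K, 0b00010011) = 0b01001100.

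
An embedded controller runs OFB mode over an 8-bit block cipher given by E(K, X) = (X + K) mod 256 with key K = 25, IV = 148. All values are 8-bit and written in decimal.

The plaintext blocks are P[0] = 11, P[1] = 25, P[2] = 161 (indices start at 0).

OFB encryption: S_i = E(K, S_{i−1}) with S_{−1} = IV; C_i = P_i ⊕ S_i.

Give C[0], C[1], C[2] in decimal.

C[0]: S = E(K, 148) = 173; 11 ⊕ 173 = 166.
C[1]: S = E(K, 173) = 198; 25 ⊕ 198 = 223.
C[2]: S = E(K, 198) = 223; 161 ⊕ 223 = 126.

C[0] = 166, C[1] = 223, C[2] = 126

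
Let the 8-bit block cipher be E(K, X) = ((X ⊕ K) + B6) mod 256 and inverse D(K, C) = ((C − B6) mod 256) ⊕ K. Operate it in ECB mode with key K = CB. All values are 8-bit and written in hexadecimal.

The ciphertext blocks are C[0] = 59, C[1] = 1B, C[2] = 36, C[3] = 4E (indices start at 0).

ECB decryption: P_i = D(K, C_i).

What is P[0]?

P[0]: D(K, 59) = 68.

P[0] = 68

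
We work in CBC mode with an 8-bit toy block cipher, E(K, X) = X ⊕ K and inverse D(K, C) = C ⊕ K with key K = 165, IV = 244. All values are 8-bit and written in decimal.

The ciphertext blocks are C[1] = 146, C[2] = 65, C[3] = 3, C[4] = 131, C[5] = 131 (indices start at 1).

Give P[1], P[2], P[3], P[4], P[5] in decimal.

CBC decryption: P_i = D(K, C_i) ⊕ C_{i−1}, with C_{0} = IV.
P[1]: D(K, 146) = 55; 55 ⊕ 244 = 195.
P[2]: D(K, 65) = 228; 228 ⊕ 146 = 118.
P[3]: D(K, 3) = 166; 166 ⊕ 65 = 231.
P[4]: D(K, 131) = 38; 38 ⊕ 3 = 37.
P[5]: D(K, 131) = 38; 38 ⊕ 131 = 165.

P[1] = 195, P[2] = 118, P[3] = 231, P[4] = 37, P[5] = 165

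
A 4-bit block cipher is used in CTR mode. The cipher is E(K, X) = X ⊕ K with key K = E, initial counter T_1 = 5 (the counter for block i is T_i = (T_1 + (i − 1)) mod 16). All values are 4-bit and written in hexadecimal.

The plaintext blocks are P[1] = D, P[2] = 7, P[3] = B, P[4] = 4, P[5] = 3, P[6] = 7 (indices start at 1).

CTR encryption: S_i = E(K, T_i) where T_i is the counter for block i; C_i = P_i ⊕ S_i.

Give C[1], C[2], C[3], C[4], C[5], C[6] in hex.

C[1]: T = 5, S = E(K, T) = B; D ⊕ B = 6.
C[2]: T = 6, S = E(K, T) = 8; 7 ⊕ 8 = F.
C[3]: T = 7, S = E(K, T) = 9; B ⊕ 9 = 2.
C[4]: T = 8, S = E(K, T) = 6; 4 ⊕ 6 = 2.
C[5]: T = 9, S = E(K, T) = 7; 3 ⊕ 7 = 4.
C[6]: T = A, S = E(K, T) = 4; 7 ⊕ 4 = 3.

C[1] = 6, C[2] = F, C[3] = 2, C[4] = 2, C[5] = 4, C[6] = 3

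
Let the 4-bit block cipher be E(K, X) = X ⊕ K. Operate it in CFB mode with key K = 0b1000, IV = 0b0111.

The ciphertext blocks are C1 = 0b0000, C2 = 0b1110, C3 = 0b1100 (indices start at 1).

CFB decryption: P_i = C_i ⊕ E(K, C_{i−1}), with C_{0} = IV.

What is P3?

P3: E(K, 0b1110) = 0b0110; 0b1100 ⊕ 0b0110 = 0b1010.

P3 = 0b1010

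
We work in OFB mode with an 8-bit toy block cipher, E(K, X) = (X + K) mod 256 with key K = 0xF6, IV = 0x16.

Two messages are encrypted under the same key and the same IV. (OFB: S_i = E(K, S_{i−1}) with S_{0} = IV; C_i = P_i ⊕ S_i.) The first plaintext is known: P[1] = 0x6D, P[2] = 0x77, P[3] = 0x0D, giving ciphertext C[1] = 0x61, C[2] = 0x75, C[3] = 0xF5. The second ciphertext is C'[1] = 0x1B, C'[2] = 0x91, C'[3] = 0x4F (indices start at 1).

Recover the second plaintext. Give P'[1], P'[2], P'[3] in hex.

P'[1] = 0x17, P'[2] = 0x93, P'[3] = 0xB7

In OFB with a reused IV, both messages share the same keystream S_i, so C_i ⊕ C'_i = P_i ⊕ P'_i and thus P'_i = P_i ⊕ C_i ⊕ C'_i.
P'[1]: 0x6D ⊕ 0x61 ⊕ 0x1B = 0x17.
P'[2]: 0x77 ⊕ 0x75 ⊕ 0x91 = 0x93.
P'[3]: 0x0D ⊕ 0xF5 ⊕ 0x4F = 0xB7.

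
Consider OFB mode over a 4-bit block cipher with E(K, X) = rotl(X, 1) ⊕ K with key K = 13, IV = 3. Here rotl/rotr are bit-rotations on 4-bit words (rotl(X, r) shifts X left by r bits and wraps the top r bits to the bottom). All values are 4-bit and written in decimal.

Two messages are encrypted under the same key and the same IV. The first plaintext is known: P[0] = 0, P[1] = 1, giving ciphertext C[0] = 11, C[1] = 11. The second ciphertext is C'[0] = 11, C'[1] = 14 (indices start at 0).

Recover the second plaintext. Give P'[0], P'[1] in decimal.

P'[0] = 0, P'[1] = 4

In OFB with a reused IV, both messages share the same keystream S_i, so C_i ⊕ C'_i = P_i ⊕ P'_i and thus P'_i = P_i ⊕ C_i ⊕ C'_i.
P'[0]: 0 ⊕ 11 ⊕ 11 = 0.
P'[1]: 1 ⊕ 11 ⊕ 14 = 4.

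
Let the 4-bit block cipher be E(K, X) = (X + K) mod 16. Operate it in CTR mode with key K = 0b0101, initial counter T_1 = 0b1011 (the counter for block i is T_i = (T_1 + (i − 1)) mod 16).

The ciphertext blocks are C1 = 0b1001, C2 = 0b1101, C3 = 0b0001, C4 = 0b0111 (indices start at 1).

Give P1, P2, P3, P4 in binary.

CTR decryption: S_i = E(K, T_i) where T_i is the counter for block i; P_i = C_i ⊕ S_i.
P1: T = 0b1011, S = E(K, T) = 0b0000; 0b1001 ⊕ 0b0000 = 0b1001.
P2: T = 0b1100, S = E(K, T) = 0b0001; 0b1101 ⊕ 0b0001 = 0b1100.
P3: T = 0b1101, S = E(K, T) = 0b0010; 0b0001 ⊕ 0b0010 = 0b0011.
P4: T = 0b1110, S = E(K, T) = 0b0011; 0b0111 ⊕ 0b0011 = 0b0100.

P1 = 0b1001, P2 = 0b1100, P3 = 0b0011, P4 = 0b0100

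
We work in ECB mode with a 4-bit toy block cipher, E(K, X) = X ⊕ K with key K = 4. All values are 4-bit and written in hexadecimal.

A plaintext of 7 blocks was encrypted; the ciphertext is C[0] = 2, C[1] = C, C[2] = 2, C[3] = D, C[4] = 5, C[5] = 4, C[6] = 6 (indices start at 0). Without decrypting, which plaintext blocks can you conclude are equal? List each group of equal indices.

ECB encrypts each block independently with the same key, so equal ciphertext blocks imply equal plaintext blocks.
C[0] = C[2] = 2, so P[0] = P[2].

P[0] = P[2]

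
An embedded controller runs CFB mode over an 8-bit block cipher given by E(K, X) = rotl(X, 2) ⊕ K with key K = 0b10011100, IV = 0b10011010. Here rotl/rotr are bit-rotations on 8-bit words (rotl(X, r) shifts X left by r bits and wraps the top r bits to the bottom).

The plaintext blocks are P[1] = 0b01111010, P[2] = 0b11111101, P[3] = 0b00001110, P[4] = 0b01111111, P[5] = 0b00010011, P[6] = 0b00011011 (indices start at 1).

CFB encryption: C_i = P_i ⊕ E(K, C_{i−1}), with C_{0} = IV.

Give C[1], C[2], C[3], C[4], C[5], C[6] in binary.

C[1]: E(K, 0b10011010) = 0b11110110; 0b01111010 ⊕ 0b11110110 = 0b10001100.
C[2]: E(K, 0b10001100) = 0b10101110; 0b11111101 ⊕ 0b10101110 = 0b01010011.
C[3]: E(K, 0b01010011) = 0b11010001; 0b00001110 ⊕ 0b11010001 = 0b11011111.
C[4]: E(K, 0b11011111) = 0b11100011; 0b01111111 ⊕ 0b11100011 = 0b10011100.
C[5]: E(K, 0b10011100) = 0b11101110; 0b00010011 ⊕ 0b11101110 = 0b11111101.
C[6]: E(K, 0b11111101) = 0b01101011; 0b00011011 ⊕ 0b01101011 = 0b01110000.

C[1] = 0b10001100, C[2] = 0b01010011, C[3] = 0b11011111, C[4] = 0b10011100, C[5] = 0b11111101, C[6] = 0b01110000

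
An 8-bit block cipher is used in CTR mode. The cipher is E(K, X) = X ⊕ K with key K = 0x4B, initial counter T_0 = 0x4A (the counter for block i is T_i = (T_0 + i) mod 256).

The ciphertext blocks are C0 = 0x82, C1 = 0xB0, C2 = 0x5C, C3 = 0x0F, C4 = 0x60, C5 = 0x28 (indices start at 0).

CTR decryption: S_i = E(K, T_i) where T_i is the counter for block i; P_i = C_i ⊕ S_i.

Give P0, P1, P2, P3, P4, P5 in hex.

P0 = 0x83, P1 = 0xB0, P2 = 0x5B, P3 = 0x09, P4 = 0x65, P5 = 0x2C

P0: T = 0x4A, S = E(K, T) = 0x01; 0x82 ⊕ 0x01 = 0x83.
P1: T = 0x4B, S = E(K, T) = 0x00; 0xB0 ⊕ 0x00 = 0xB0.
P2: T = 0x4C, S = E(K, T) = 0x07; 0x5C ⊕ 0x07 = 0x5B.
P3: T = 0x4D, S = E(K, T) = 0x06; 0x0F ⊕ 0x06 = 0x09.
P4: T = 0x4E, S = E(K, T) = 0x05; 0x60 ⊕ 0x05 = 0x65.
P5: T = 0x4F, S = E(K, T) = 0x04; 0x28 ⊕ 0x04 = 0x2C.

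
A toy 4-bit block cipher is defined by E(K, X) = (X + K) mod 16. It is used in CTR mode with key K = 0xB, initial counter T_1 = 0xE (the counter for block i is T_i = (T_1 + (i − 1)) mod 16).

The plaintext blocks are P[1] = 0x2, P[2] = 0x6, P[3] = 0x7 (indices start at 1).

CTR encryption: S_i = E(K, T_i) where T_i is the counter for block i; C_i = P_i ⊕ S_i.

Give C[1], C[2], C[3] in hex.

C[1] = 0xB, C[2] = 0xC, C[3] = 0xC

C[1]: T = 0xE, S = E(K, T) = 0x9; 0x2 ⊕ 0x9 = 0xB.
C[2]: T = 0xF, S = E(K, T) = 0xA; 0x6 ⊕ 0xA = 0xC.
C[3]: T = 0x0, S = E(K, T) = 0xB; 0x7 ⊕ 0xB = 0xC.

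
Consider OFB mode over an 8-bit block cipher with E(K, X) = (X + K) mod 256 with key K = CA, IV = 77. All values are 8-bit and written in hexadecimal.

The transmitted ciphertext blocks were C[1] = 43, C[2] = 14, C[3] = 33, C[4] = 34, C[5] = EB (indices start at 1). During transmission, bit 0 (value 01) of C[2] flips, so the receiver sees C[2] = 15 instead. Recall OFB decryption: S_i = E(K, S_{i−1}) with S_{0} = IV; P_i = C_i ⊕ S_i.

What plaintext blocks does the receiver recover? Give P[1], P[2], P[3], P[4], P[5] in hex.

Only C[2] changed, to 15. In OFB, a change in C_i flips the same bit in P_i only; the keystream is unaffected. Decrypting the received ciphertext:
P[1]: S = E(K, 77) = 41; 43 ⊕ 41 = 02.
P[2]: S = E(K, 41) = 0B; 15 ⊕ 0B = 1E.
P[3]: S = E(K, 0B) = D5; 33 ⊕ D5 = E6.
P[4]: S = E(K, D5) = 9F; 34 ⊕ 9F = AB.
P[5]: S = E(K, 9F) = 69; EB ⊕ 69 = 82.
Blocks that differ from the original plaintext: P[2].

P[1] = 02, P[2] = 1E, P[3] = E6, P[4] = AB, P[5] = 82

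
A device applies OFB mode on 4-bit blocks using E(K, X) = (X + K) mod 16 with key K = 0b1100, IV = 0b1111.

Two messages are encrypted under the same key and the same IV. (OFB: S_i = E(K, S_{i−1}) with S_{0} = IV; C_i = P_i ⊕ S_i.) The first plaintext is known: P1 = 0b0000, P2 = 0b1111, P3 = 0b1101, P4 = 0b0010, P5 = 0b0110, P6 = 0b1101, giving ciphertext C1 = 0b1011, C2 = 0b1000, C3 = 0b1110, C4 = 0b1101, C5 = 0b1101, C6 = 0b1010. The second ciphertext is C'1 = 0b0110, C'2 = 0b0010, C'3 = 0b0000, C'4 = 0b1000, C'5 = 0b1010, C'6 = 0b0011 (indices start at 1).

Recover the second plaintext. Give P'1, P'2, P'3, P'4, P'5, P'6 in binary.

In OFB with a reused IV, both messages share the same keystream S_i, so C_i ⊕ C'_i = P_i ⊕ P'_i and thus P'_i = P_i ⊕ C_i ⊕ C'_i.
P'1: 0b0000 ⊕ 0b1011 ⊕ 0b0110 = 0b1101.
P'2: 0b1111 ⊕ 0b1000 ⊕ 0b0010 = 0b0101.
P'3: 0b1101 ⊕ 0b1110 ⊕ 0b0000 = 0b0011.
P'4: 0b0010 ⊕ 0b1101 ⊕ 0b1000 = 0b0111.
P'5: 0b0110 ⊕ 0b1101 ⊕ 0b1010 = 0b0001.
P'6: 0b1101 ⊕ 0b1010 ⊕ 0b0011 = 0b0100.

P'1 = 0b1101, P'2 = 0b0101, P'3 = 0b0011, P'4 = 0b0111, P'5 = 0b0001, P'6 = 0b0100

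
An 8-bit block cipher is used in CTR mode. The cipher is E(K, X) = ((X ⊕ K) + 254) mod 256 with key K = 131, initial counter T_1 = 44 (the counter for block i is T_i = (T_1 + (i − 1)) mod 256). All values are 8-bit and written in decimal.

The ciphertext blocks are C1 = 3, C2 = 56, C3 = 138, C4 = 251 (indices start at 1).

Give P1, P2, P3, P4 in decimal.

CTR decryption: S_i = E(K, T_i) where T_i is the counter for block i; P_i = C_i ⊕ S_i.
P1: T = 44, S = E(K, T) = 173; 3 ⊕ 173 = 174.
P2: T = 45, S = E(K, T) = 172; 56 ⊕ 172 = 148.
P3: T = 46, S = E(K, T) = 171; 138 ⊕ 171 = 33.
P4: T = 47, S = E(K, T) = 170; 251 ⊕ 170 = 81.

P1 = 174, P2 = 148, P3 = 33, P4 = 81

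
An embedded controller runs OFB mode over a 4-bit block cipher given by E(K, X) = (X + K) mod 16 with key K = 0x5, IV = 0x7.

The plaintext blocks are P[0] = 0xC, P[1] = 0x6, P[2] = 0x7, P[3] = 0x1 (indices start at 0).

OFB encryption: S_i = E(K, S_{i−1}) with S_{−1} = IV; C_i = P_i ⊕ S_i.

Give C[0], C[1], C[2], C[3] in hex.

C[0] = 0x0, C[1] = 0x7, C[2] = 0x1, C[3] = 0xA

C[0]: S = E(K, 0x7) = 0xC; 0xC ⊕ 0xC = 0x0.
C[1]: S = E(K, 0xC) = 0x1; 0x6 ⊕ 0x1 = 0x7.
C[2]: S = E(K, 0x1) = 0x6; 0x7 ⊕ 0x6 = 0x1.
C[3]: S = E(K, 0x6) = 0xB; 0x1 ⊕ 0xB = 0xA.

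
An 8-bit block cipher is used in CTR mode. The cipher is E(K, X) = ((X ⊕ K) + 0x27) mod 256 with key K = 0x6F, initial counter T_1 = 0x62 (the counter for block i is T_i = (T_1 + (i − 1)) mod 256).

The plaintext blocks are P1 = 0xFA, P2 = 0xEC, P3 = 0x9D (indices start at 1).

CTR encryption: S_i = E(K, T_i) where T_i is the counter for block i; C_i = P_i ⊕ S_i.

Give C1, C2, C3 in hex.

C1 = 0xCE, C2 = 0xDF, C3 = 0xAF

C1: T = 0x62, S = E(K, T) = 0x34; 0xFA ⊕ 0x34 = 0xCE.
C2: T = 0x63, S = E(K, T) = 0x33; 0xEC ⊕ 0x33 = 0xDF.
C3: T = 0x64, S = E(K, T) = 0x32; 0x9D ⊕ 0x32 = 0xAF.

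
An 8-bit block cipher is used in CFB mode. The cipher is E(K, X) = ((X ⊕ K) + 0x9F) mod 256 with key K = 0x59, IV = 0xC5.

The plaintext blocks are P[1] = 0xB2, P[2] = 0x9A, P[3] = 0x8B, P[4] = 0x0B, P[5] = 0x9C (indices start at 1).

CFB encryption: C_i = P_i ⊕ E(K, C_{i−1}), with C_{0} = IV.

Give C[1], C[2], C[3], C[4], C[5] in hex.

C[1] = 0x89, C[2] = 0xF5, C[3] = 0xC0, C[4] = 0x33, C[5] = 0x95

C[1]: E(K, 0xC5) = 0x3B; 0xB2 ⊕ 0x3B = 0x89.
C[2]: E(K, 0x89) = 0x6F; 0x9A ⊕ 0x6F = 0xF5.
C[3]: E(K, 0xF5) = 0x4B; 0x8B ⊕ 0x4B = 0xC0.
C[4]: E(K, 0xC0) = 0x38; 0x0B ⊕ 0x38 = 0x33.
C[5]: E(K, 0x33) = 0x09; 0x9C ⊕ 0x09 = 0x95.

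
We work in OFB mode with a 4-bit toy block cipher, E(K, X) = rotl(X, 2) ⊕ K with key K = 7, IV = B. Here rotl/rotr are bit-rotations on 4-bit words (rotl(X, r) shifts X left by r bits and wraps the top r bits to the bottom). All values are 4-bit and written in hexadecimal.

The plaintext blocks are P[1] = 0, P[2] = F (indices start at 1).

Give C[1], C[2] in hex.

OFB encryption: S_i = E(K, S_{i−1}) with S_{0} = IV; C_i = P_i ⊕ S_i.
C[1]: S = E(K, B) = 9; 0 ⊕ 9 = 9.
C[2]: S = E(K, 9) = 1; F ⊕ 1 = E.

C[1] = 9, C[2] = E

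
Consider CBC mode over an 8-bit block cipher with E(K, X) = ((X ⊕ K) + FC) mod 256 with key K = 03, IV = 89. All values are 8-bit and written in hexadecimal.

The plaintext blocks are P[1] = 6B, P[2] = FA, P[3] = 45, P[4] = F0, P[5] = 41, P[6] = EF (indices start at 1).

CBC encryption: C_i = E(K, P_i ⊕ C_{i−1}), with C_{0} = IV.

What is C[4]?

C[1]: P[1] ⊕ 89 = E2; E(K, E2) = DD.
C[2]: P[2] ⊕ DD = 27; E(K, 27) = 20.
C[3]: P[3] ⊕ 20 = 65; E(K, 65) = 62.
C[4]: P[4] ⊕ 62 = 92; E(K, 92) = 8D.

C[4] = 8D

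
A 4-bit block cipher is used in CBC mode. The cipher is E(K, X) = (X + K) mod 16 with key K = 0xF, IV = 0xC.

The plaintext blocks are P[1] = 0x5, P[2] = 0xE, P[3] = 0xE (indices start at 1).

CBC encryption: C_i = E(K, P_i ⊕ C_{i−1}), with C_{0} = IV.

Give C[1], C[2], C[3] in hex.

C[1]: P[1] ⊕ 0xC = 0x9; E(K, 0x9) = 0x8.
C[2]: P[2] ⊕ 0x8 = 0x6; E(K, 0x6) = 0x5.
C[3]: P[3] ⊕ 0x5 = 0xB; E(K, 0xB) = 0xA.

C[1] = 0x8, C[2] = 0x5, C[3] = 0xA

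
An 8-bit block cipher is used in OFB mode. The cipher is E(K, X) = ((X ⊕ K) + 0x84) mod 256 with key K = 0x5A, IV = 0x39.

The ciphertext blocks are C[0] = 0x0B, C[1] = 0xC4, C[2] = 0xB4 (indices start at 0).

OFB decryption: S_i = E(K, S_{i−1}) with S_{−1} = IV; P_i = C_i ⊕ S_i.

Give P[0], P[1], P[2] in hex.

P[0] = 0xEC, P[1] = 0x85, P[2] = 0x2B

P[0]: S = E(K, 0x39) = 0xE7; 0x0B ⊕ 0xE7 = 0xEC.
P[1]: S = E(K, 0xE7) = 0x41; 0xC4 ⊕ 0x41 = 0x85.
P[2]: S = E(K, 0x41) = 0x9F; 0xB4 ⊕ 0x9F = 0x2B.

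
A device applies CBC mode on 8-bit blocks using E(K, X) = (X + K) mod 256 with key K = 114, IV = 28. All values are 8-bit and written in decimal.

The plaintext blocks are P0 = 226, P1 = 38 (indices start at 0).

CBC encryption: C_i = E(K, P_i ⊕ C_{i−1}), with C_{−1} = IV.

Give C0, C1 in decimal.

C0 = 112, C1 = 200

C0: P0 ⊕ 28 = 254; E(K, 254) = 112.
C1: P1 ⊕ 112 = 86; E(K, 86) = 200.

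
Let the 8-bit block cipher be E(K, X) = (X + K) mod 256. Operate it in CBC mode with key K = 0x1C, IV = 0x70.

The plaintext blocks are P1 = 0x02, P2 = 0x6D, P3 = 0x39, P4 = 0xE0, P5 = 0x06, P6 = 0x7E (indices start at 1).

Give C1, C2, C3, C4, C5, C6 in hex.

C1 = 0x8E, C2 = 0xFF, C3 = 0xE2, C4 = 0x1E, C5 = 0x34, C6 = 0x66

CBC encryption: C_i = E(K, P_i ⊕ C_{i−1}), with C_{0} = IV.
C1: P1 ⊕ 0x70 = 0x72; E(K, 0x72) = 0x8E.
C2: P2 ⊕ 0x8E = 0xE3; E(K, 0xE3) = 0xFF.
C3: P3 ⊕ 0xFF = 0xC6; E(K, 0xC6) = 0xE2.
C4: P4 ⊕ 0xE2 = 0x02; E(K, 0x02) = 0x1E.
C5: P5 ⊕ 0x1E = 0x18; E(K, 0x18) = 0x34.
C6: P6 ⊕ 0x34 = 0x4A; E(K, 0x4A) = 0x66.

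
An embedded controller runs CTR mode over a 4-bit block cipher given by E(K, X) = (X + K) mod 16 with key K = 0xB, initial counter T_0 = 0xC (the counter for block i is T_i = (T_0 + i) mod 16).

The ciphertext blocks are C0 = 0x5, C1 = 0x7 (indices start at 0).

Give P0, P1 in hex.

P0 = 0x2, P1 = 0xF

CTR decryption: S_i = E(K, T_i) where T_i is the counter for block i; P_i = C_i ⊕ S_i.
P0: T = 0xC, S = E(K, T) = 0x7; 0x5 ⊕ 0x7 = 0x2.
P1: T = 0xD, S = E(K, T) = 0x8; 0x7 ⊕ 0x8 = 0xF.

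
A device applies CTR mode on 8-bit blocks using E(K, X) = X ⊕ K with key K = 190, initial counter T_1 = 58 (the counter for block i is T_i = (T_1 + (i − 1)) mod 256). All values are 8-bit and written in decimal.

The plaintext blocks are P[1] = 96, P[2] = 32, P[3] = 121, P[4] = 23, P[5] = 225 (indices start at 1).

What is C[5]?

C[5] = 97

CTR encryption: S_i = E(K, T_i) where T_i is the counter for block i; C_i = P_i ⊕ S_i.
C[1]: T = 58, S = E(K, T) = 132; 96 ⊕ 132 = 228.
C[2]: T = 59, S = E(K, T) = 133; 32 ⊕ 133 = 165.
C[3]: T = 60, S = E(K, T) = 130; 121 ⊕ 130 = 251.
C[4]: T = 61, S = E(K, T) = 131; 23 ⊕ 131 = 148.
C[5]: T = 62, S = E(K, T) = 128; 225 ⊕ 128 = 97.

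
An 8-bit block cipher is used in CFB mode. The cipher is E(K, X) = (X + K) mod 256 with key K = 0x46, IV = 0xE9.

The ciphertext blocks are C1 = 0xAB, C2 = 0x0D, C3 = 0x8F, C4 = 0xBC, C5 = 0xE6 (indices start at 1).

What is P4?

CFB decryption: P_i = C_i ⊕ E(K, C_{i−1}), with C_{0} = IV.
P4: E(K, 0x8F) = 0xD5; 0xBC ⊕ 0xD5 = 0x69.

P4 = 0x69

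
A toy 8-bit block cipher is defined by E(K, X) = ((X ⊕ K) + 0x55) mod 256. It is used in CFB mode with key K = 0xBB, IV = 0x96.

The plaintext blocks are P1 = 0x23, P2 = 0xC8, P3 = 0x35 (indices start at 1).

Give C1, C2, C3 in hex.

C1 = 0xA1, C2 = 0xA7, C3 = 0x44

CFB encryption: C_i = P_i ⊕ E(K, C_{i−1}), with C_{0} = IV.
C1: E(K, 0x96) = 0x82; 0x23 ⊕ 0x82 = 0xA1.
C2: E(K, 0xA1) = 0x6F; 0xC8 ⊕ 0x6F = 0xA7.
C3: E(K, 0xA7) = 0x71; 0x35 ⊕ 0x71 = 0x44.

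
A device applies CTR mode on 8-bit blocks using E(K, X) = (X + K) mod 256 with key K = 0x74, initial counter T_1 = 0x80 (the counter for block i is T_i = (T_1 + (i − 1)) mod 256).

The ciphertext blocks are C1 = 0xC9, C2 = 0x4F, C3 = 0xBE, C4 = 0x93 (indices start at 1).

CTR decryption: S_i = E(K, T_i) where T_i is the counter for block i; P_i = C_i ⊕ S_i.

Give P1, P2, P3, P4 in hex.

P1: T = 0x80, S = E(K, T) = 0xF4; 0xC9 ⊕ 0xF4 = 0x3D.
P2: T = 0x81, S = E(K, T) = 0xF5; 0x4F ⊕ 0xF5 = 0xBA.
P3: T = 0x82, S = E(K, T) = 0xF6; 0xBE ⊕ 0xF6 = 0x48.
P4: T = 0x83, S = E(K, T) = 0xF7; 0x93 ⊕ 0xF7 = 0x64.

P1 = 0x3D, P2 = 0xBA, P3 = 0x48, P4 = 0x64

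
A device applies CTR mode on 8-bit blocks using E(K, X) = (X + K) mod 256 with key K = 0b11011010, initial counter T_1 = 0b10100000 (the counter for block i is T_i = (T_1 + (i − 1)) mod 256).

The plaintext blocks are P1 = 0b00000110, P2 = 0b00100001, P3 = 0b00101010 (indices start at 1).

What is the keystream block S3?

0b01111100

CTR encryption: S_i = E(K, T_i) where T_i is the counter for block i; C_i = P_i ⊕ S_i.
C1: T = 0b10100000, S = E(K, T) = 0b01111010; 0b00000110 ⊕ 0b01111010 = 0b01111100.
C2: T = 0b10100001, S = E(K, T) = 0b01111011; 0b00100001 ⊕ 0b01111011 = 0b01011010.
C3: T = 0b10100010, S = E(K, T) = 0b01111100; 0b00101010 ⊕ 0b01111100 = 0b01010110.
So S3 = 0b01111100.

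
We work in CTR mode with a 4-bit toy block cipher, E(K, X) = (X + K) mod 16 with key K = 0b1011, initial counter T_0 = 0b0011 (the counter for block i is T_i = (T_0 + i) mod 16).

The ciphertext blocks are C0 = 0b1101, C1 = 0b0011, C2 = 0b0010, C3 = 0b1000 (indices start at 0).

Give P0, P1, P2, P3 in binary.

CTR decryption: S_i = E(K, T_i) where T_i is the counter for block i; P_i = C_i ⊕ S_i.
P0: T = 0b0011, S = E(K, T) = 0b1110; 0b1101 ⊕ 0b1110 = 0b0011.
P1: T = 0b0100, S = E(K, T) = 0b1111; 0b0011 ⊕ 0b1111 = 0b1100.
P2: T = 0b0101, S = E(K, T) = 0b0000; 0b0010 ⊕ 0b0000 = 0b0010.
P3: T = 0b0110, S = E(K, T) = 0b0001; 0b1000 ⊕ 0b0001 = 0b1001.

P0 = 0b0011, P1 = 0b1100, P2 = 0b0010, P3 = 0b1001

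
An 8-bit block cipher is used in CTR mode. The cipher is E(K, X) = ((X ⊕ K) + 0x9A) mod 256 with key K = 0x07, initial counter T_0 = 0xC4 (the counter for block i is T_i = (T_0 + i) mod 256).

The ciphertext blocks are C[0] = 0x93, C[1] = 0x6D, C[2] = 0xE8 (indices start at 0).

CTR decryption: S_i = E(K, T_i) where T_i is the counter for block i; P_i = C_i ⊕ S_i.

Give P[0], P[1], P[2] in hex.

P[0] = 0xCE, P[1] = 0x31, P[2] = 0xB3

P[0]: T = 0xC4, S = E(K, T) = 0x5D; 0x93 ⊕ 0x5D = 0xCE.
P[1]: T = 0xC5, S = E(K, T) = 0x5C; 0x6D ⊕ 0x5C = 0x31.
P[2]: T = 0xC6, S = E(K, T) = 0x5B; 0xE8 ⊕ 0x5B = 0xB3.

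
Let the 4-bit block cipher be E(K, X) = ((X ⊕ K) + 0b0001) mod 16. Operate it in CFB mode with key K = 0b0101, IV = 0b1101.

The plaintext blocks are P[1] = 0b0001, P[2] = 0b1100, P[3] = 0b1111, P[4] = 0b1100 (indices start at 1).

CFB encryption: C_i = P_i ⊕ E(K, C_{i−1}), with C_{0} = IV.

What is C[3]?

C[3] = 0b0111

C[1]: E(K, 0b1101) = 0b1001; 0b0001 ⊕ 0b1001 = 0b1000.
C[2]: E(K, 0b1000) = 0b1110; 0b1100 ⊕ 0b1110 = 0b0010.
C[3]: E(K, 0b0010) = 0b1000; 0b1111 ⊕ 0b1000 = 0b0111.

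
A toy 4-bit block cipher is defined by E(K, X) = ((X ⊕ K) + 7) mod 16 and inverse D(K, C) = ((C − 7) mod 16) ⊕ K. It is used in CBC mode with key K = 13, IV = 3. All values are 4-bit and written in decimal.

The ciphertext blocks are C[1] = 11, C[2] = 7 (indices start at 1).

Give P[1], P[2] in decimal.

P[1] = 10, P[2] = 6

CBC decryption: P_i = D(K, C_i) ⊕ C_{i−1}, with C_{0} = IV.
P[1]: D(K, 11) = 9; 9 ⊕ 3 = 10.
P[2]: D(K, 7) = 13; 13 ⊕ 11 = 6.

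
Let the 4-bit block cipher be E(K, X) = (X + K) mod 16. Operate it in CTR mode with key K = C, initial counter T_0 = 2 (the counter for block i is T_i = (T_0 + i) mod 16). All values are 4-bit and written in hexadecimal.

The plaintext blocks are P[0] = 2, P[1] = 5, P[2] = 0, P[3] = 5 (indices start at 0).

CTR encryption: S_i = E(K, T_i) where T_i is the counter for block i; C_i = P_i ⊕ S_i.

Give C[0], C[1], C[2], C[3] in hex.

C[0] = C, C[1] = A, C[2] = 0, C[3] = 4

C[0]: T = 2, S = E(K, T) = E; 2 ⊕ E = C.
C[1]: T = 3, S = E(K, T) = F; 5 ⊕ F = A.
C[2]: T = 4, S = E(K, T) = 0; 0 ⊕ 0 = 0.
C[3]: T = 5, S = E(K, T) = 1; 5 ⊕ 1 = 4.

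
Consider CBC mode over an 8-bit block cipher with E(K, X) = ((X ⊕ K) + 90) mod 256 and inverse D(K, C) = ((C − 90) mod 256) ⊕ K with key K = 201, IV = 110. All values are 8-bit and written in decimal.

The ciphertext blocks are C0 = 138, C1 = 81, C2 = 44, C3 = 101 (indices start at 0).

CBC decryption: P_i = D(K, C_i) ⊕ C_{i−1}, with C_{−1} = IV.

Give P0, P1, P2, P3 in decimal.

P0 = 151, P1 = 180, P2 = 74, P3 = 238

P0: D(K, 138) = 249; 249 ⊕ 110 = 151.
P1: D(K, 81) = 62; 62 ⊕ 138 = 180.
P2: D(K, 44) = 27; 27 ⊕ 81 = 74.
P3: D(K, 101) = 194; 194 ⊕ 44 = 238.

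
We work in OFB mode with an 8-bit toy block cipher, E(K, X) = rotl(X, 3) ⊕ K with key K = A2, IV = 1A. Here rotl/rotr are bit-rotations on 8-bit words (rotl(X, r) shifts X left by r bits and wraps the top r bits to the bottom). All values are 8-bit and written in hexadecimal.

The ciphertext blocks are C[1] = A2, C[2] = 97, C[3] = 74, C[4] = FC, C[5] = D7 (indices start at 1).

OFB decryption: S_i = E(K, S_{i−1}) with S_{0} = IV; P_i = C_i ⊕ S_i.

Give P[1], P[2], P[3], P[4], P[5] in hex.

P[1] = D0, P[2] = A6, P[3] = 5F, P[4] = 07, P[5] = AA

P[1]: S = E(K, 1A) = 72; A2 ⊕ 72 = D0.
P[2]: S = E(K, 72) = 31; 97 ⊕ 31 = A6.
P[3]: S = E(K, 31) = 2B; 74 ⊕ 2B = 5F.
P[4]: S = E(K, 2B) = FB; FC ⊕ FB = 07.
P[5]: S = E(K, FB) = 7D; D7 ⊕ 7D = AA.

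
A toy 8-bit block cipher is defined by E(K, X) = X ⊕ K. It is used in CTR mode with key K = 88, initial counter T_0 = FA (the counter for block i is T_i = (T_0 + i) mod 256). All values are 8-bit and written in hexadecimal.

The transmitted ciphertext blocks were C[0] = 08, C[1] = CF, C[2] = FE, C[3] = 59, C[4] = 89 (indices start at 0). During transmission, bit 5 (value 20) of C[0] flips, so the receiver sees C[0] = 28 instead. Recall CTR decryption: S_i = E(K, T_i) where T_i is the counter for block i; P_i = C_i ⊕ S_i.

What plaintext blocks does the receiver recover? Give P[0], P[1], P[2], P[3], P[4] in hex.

P[0] = 5A, P[1] = BC, P[2] = 8A, P[3] = 2C, P[4] = FF

Only C[0] changed, to 28. In CTR, a change in C_i flips the same bit in P_i only; the keystream is unaffected. Decrypting the received ciphertext:
P[0]: T = FA, S = E(K, T) = 72; 28 ⊕ 72 = 5A.
P[1]: T = FB, S = E(K, T) = 73; CF ⊕ 73 = BC.
P[2]: T = FC, S = E(K, T) = 74; FE ⊕ 74 = 8A.
P[3]: T = FD, S = E(K, T) = 75; 59 ⊕ 75 = 2C.
P[4]: T = FE, S = E(K, T) = 76; 89 ⊕ 76 = FF.
Blocks that differ from the original plaintext: P[0].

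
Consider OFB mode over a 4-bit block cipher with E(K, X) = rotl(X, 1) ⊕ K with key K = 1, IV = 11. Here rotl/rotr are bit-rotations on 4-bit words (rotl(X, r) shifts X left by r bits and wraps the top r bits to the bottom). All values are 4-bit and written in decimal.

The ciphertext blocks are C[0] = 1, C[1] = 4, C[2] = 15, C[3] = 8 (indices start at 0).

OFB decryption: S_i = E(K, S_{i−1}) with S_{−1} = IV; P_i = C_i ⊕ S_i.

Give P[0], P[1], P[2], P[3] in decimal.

P[0]: S = E(K, 11) = 6; 1 ⊕ 6 = 7.
P[1]: S = E(K, 6) = 13; 4 ⊕ 13 = 9.
P[2]: S = E(K, 13) = 10; 15 ⊕ 10 = 5.
P[3]: S = E(K, 10) = 4; 8 ⊕ 4 = 12.

P[0] = 7, P[1] = 9, P[2] = 5, P[3] = 12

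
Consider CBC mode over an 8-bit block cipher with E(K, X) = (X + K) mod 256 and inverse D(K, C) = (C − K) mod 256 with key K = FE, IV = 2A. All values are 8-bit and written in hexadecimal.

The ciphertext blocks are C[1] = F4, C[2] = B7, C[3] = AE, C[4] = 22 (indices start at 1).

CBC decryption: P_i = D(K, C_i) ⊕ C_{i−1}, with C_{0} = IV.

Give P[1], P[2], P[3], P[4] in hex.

P[1] = DC, P[2] = 4D, P[3] = 07, P[4] = 8A

P[1]: D(K, F4) = F6; F6 ⊕ 2A = DC.
P[2]: D(K, B7) = B9; B9 ⊕ F4 = 4D.
P[3]: D(K, AE) = B0; B0 ⊕ B7 = 07.
P[4]: D(K, 22) = 24; 24 ⊕ AE = 8A.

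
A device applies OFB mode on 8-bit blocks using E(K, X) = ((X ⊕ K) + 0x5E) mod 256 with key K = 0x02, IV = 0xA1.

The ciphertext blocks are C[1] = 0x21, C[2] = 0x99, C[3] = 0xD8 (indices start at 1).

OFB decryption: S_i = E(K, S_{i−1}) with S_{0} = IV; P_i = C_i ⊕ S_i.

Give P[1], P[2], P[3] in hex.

P[1] = 0x20, P[2] = 0xF8, P[3] = 0x19

P[1]: S = E(K, 0xA1) = 0x01; 0x21 ⊕ 0x01 = 0x20.
P[2]: S = E(K, 0x01) = 0x61; 0x99 ⊕ 0x61 = 0xF8.
P[3]: S = E(K, 0x61) = 0xC1; 0xD8 ⊕ 0xC1 = 0x19.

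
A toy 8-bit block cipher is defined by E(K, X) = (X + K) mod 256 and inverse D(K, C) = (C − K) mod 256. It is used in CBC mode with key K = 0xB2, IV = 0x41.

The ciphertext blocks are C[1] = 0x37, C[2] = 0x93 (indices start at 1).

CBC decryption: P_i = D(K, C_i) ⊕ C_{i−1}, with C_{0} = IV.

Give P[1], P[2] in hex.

P[1]: D(K, 0x37) = 0x85; 0x85 ⊕ 0x41 = 0xC4.
P[2]: D(K, 0x93) = 0xE1; 0xE1 ⊕ 0x37 = 0xD6.

P[1] = 0xC4, P[2] = 0xD6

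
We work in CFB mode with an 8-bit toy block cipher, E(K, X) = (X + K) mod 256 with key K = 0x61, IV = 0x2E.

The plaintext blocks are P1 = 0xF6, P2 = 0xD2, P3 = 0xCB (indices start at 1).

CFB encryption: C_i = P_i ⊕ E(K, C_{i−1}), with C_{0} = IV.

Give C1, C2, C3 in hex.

C1 = 0x79, C2 = 0x08, C3 = 0xA2

C1: E(K, 0x2E) = 0x8F; 0xF6 ⊕ 0x8F = 0x79.
C2: E(K, 0x79) = 0xDA; 0xD2 ⊕ 0xDA = 0x08.
C3: E(K, 0x08) = 0x69; 0xCB ⊕ 0x69 = 0xA2.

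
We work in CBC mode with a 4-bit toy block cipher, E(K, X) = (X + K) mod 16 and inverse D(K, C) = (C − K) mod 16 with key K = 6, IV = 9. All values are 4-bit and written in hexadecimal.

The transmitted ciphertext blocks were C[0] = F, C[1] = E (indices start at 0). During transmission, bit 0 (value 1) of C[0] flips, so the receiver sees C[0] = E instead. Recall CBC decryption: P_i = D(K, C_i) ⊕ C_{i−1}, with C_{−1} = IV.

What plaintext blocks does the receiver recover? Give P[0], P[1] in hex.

Only C[0] changed, to E. In CBC, a change in C_i garbles P_i and flips the same bit in P_{i+1}. Decrypting the received ciphertext:
P[0]: D(K, E) = 8; 8 ⊕ 9 = 1.
P[1]: D(K, E) = 8; 8 ⊕ E = 6.
Blocks that differ from the original plaintext: P[0], P[1].

P[0] = 1, P[1] = 6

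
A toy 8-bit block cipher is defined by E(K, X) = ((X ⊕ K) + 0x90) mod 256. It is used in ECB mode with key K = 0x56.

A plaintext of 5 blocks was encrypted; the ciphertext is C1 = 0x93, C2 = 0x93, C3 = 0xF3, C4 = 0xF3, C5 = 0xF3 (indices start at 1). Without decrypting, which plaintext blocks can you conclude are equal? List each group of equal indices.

P1 = P2; P3 = P4 = P5

ECB encrypts each block independently with the same key, so equal ciphertext blocks imply equal plaintext blocks.
C1 = C2 = 0x93, so P1 = P2.
C3 = C4 = C5 = 0xF3, so P3 = P4 = P5.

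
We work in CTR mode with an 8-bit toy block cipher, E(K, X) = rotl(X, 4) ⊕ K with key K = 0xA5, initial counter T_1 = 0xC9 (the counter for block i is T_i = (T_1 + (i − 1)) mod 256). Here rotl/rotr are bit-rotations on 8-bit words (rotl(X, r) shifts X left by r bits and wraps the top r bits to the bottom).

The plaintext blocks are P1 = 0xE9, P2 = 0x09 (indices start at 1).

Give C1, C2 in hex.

C1 = 0xD0, C2 = 0x00

CTR encryption: S_i = E(K, T_i) where T_i is the counter for block i; C_i = P_i ⊕ S_i.
C1: T = 0xC9, S = E(K, T) = 0x39; 0xE9 ⊕ 0x39 = 0xD0.
C2: T = 0xCA, S = E(K, T) = 0x09; 0x09 ⊕ 0x09 = 0x00.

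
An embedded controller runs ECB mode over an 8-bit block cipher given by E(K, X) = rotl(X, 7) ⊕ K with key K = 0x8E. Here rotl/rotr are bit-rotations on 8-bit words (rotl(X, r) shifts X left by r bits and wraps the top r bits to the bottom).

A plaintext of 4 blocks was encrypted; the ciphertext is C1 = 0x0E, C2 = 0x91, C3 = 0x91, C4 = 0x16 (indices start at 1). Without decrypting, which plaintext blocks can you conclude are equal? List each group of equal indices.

P2 = P3

ECB encrypts each block independently with the same key, so equal ciphertext blocks imply equal plaintext blocks.
C2 = C3 = 0x91, so P2 = P3.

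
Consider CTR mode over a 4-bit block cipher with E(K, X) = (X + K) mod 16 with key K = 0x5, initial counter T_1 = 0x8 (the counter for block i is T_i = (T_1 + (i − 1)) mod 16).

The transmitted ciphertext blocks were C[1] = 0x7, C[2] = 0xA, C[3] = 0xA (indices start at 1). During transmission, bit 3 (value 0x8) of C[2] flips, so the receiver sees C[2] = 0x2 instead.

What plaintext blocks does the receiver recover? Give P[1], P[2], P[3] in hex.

P[1] = 0xA, P[2] = 0xC, P[3] = 0x5

CTR decryption: S_i = E(K, T_i) where T_i is the counter for block i; P_i = C_i ⊕ S_i.
Only C[2] changed, to 0x2. In CTR, a change in C_i flips the same bit in P_i only; the keystream is unaffected. Decrypting the received ciphertext:
P[1]: T = 0x8, S = E(K, T) = 0xD; 0x7 ⊕ 0xD = 0xA.
P[2]: T = 0x9, S = E(K, T) = 0xE; 0x2 ⊕ 0xE = 0xC.
P[3]: T = 0xA, S = E(K, T) = 0xF; 0xA ⊕ 0xF = 0x5.
Blocks that differ from the original plaintext: P[2].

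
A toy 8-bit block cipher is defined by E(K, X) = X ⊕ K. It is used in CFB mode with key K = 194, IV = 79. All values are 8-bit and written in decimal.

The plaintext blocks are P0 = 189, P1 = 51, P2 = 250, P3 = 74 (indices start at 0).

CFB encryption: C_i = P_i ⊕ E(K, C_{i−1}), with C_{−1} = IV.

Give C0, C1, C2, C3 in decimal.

C0 = 48, C1 = 193, C2 = 249, C3 = 113

C0: E(K, 79) = 141; 189 ⊕ 141 = 48.
C1: E(K, 48) = 242; 51 ⊕ 242 = 193.
C2: E(K, 193) = 3; 250 ⊕ 3 = 249.
C3: E(K, 249) = 59; 74 ⊕ 59 = 113.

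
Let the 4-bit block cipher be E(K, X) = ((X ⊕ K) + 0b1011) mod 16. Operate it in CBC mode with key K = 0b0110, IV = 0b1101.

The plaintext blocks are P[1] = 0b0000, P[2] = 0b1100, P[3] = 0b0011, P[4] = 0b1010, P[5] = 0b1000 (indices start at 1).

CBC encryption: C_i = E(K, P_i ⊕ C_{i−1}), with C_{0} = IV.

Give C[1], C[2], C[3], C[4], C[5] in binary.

C[1] = 0b0110, C[2] = 0b0111, C[3] = 0b1101, C[4] = 0b1100, C[5] = 0b1101

C[1]: P[1] ⊕ 0b1101 = 0b1101; E(K, 0b1101) = 0b0110.
C[2]: P[2] ⊕ 0b0110 = 0b1010; E(K, 0b1010) = 0b0111.
C[3]: P[3] ⊕ 0b0111 = 0b0100; E(K, 0b0100) = 0b1101.
C[4]: P[4] ⊕ 0b1101 = 0b0111; E(K, 0b0111) = 0b1100.
C[5]: P[5] ⊕ 0b1100 = 0b0100; E(K, 0b0100) = 0b1101.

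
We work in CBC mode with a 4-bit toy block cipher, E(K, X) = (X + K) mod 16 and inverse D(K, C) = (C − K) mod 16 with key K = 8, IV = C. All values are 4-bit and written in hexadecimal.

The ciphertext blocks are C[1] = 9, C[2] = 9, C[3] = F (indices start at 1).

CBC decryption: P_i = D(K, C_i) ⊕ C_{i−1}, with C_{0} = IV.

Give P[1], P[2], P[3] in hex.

P[1] = D, P[2] = 8, P[3] = E

P[1]: D(K, 9) = 1; 1 ⊕ C = D.
P[2]: D(K, 9) = 1; 1 ⊕ 9 = 8.
P[3]: D(K, F) = 7; 7 ⊕ 9 = E.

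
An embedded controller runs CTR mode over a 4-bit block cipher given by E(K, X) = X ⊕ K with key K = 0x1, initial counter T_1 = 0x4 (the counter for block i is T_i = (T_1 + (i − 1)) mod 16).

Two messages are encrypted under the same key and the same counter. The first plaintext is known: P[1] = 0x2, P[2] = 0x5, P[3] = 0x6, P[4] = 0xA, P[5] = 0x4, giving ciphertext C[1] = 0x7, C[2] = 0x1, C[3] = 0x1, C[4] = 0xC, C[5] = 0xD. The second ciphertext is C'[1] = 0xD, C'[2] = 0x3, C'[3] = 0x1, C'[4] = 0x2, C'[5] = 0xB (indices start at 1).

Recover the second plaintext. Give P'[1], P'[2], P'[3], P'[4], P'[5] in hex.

In CTR with a reused counter, both messages share the same keystream S_i, so C_i ⊕ C'_i = P_i ⊕ P'_i and thus P'_i = P_i ⊕ C_i ⊕ C'_i.
P'[1]: 0x2 ⊕ 0x7 ⊕ 0xD = 0x8.
P'[2]: 0x5 ⊕ 0x1 ⊕ 0x3 = 0x7.
P'[3]: 0x6 ⊕ 0x1 ⊕ 0x1 = 0x6.
P'[4]: 0xA ⊕ 0xC ⊕ 0x2 = 0x4.
P'[5]: 0x4 ⊕ 0xD ⊕ 0xB = 0x2.

P'[1] = 0x8, P'[2] = 0x7, P'[3] = 0x6, P'[4] = 0x4, P'[5] = 0x2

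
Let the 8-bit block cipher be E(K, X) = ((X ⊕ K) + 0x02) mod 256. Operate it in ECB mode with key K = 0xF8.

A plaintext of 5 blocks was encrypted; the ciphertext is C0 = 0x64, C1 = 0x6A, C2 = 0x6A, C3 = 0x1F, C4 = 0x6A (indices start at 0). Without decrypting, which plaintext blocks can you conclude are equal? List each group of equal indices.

P1 = P2 = P4

ECB encrypts each block independently with the same key, so equal ciphertext blocks imply equal plaintext blocks.
C1 = C2 = C4 = 0x6A, so P1 = P2 = P4.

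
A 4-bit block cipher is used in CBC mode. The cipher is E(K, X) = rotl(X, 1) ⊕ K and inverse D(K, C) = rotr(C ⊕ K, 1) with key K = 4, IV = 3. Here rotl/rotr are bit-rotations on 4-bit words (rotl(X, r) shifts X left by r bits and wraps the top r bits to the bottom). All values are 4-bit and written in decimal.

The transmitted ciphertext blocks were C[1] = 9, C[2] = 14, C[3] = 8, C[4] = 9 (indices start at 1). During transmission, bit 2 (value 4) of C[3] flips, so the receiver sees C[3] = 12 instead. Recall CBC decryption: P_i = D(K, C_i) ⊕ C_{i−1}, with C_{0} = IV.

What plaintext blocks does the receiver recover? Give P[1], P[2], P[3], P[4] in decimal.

Only C[3] changed, to 12. In CBC, a change in C_i garbles P_i and flips the same bit in P_{i+1}. Decrypting the received ciphertext:
P[1]: D(K, 9) = 14; 14 ⊕ 3 = 13.
P[2]: D(K, 14) = 5; 5 ⊕ 9 = 12.
P[3]: D(K, 12) = 4; 4 ⊕ 14 = 10.
P[4]: D(K, 9) = 14; 14 ⊕ 12 = 2.
Blocks that differ from the original plaintext: P[3], P[4].

P[1] = 13, P[2] = 12, P[3] = 10, P[4] = 2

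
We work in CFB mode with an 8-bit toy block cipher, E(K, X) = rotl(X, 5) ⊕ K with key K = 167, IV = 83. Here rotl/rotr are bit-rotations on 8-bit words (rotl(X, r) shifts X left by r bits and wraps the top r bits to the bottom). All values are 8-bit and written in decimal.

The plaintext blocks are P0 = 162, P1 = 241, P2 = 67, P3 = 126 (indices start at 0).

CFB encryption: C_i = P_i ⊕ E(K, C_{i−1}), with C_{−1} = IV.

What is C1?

C1 = 187

C0: E(K, 83) = 205; 162 ⊕ 205 = 111.
C1: E(K, 111) = 74; 241 ⊕ 74 = 187.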